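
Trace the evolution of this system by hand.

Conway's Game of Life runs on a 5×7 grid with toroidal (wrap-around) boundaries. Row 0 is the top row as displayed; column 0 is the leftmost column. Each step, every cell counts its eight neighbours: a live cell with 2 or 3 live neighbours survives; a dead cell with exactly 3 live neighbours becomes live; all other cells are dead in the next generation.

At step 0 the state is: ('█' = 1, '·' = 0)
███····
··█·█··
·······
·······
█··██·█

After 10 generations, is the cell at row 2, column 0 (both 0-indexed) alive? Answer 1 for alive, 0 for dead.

1

0) ███····
··█·█··
·······
·······
█··██·█
1) █·█·███
··██···
·······
·······
█·██··█
2) █···██·
·██████
·······
·······
█·███··
3) █······
████··█
··████·
···█···
·█·████
4) ·······
█····██
█····██
······█
█·█████
5) ·█·█···
█····█·
·······
·█·█···
█··████
6) ·███···
·······
·······
█·██·██
██·█·██
7) ·█·██·█
··█····
······█
··██·█·
·····█·
8) ··████·
█·██·█·
··██···
····███
·····██
9) ·██····
·····██
·██····
···██·█
·······
10) ·······
█······
█·███·█
··██···
··██···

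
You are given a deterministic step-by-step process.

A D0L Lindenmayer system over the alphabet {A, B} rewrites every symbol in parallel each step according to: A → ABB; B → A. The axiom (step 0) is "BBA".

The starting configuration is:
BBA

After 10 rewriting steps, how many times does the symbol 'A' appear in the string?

1365

t=0: BBA
t=1: AAABB
t=2: ABBABBABBAA
t=3: ABBAAABBAAABBAAABBABB
t=4: ABBAAABBABBABBAAABBABBABBAAABBABBABBAAABBAA
t=5: ABBAAABBABBABBAAABBAAABBAAABBABBABBAAABBAAABBAAABBABBABBAAABBAAABBAAABBABBABBAAABBABB
t=6: ABBAAABBABBABBAAABBAAABBAAABBABBABBAAABBABBABBAAABBABBABBA…BBABBABBAAABBABBABBAAABBABBABBAAABBAAABBAAABBABBABBAAABBAA  (len 171)
t=7: ABBAAABBABBABBAAABBAAABBAAABBABBABBAAABBABBABBAAABBABBABBA…BABBABBAAABBABBABBAAABBABBABBAAABBAAABBAAABBABBABBAAABBABB  (len 341)
t=8: ABBAAABBABBABBAAABBAAABBAAABBABBABBAAABBABBABBAAABBABBABBA…BBABBABBAAABBABBABBAAABBABBABBAAABBAAABBAAABBABBABBAAABBAA  (len 683)
t=9: ABBAAABBABBABBAAABBAAABBAAABBABBABBAAABBABBABBAAABBABBABBA…BABBABBAAABBABBABBAAABBABBABBAAABBAAABBAAABBABBABBAAABBABB  (len 1365)
t=10: ABBAAABBABBABBAAABBAAABBAAABBABBABBAAABBABBABBAAABBABBABBA…BBABBABBAAABBABBABBAAABBABBABBAAABBAAABBAAABBABBABBAAABBAA  (len 2731)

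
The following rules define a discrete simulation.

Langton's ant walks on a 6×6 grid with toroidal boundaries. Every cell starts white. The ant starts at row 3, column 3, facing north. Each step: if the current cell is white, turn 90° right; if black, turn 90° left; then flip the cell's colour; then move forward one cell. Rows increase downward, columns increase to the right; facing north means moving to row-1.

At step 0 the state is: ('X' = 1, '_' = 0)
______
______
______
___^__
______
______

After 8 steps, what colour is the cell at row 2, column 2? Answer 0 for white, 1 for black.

1

gen 0: ______
______
______
___^__
______
______
gen 1: ______
______
______
___X>_
______
______
gen 2: ______
______
______
___XX_
____v_
______
gen 3: ______
______
______
___XX_
___<X_
______
gen 4: ______
______
______
___^X_
___XX_
______
gen 5: ______
______
______
__<_X_
___XX_
______
gen 6: ______
______
__^___
__X_X_
___XX_
______
gen 7: ______
______
__X>__
__X_X_
___XX_
______
gen 8: ______
______
__XX__
__XvX_
___XX_
______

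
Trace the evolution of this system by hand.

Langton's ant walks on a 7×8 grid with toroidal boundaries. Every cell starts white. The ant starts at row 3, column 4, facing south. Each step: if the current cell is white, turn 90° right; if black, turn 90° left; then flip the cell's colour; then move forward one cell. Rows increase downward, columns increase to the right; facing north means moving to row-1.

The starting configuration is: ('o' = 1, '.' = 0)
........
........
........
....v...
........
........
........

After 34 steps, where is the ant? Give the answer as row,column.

0,5

[0] ........
........
........
....v...
........
........
........
[1] ........
........
........
...<o...
........
........
........
[2] ........
........
...^....
...oo...
........
........
........
[3] ........
........
...o>...
...oo...
........
........
........
[4] ........
........
...oo...
...ov...
........
........
........
[5] ........
........
...oo...
...o.>..
........
........
........
[6] ........
........
...oo...
...o.o..
.....v..
........
........
[7] ........
........
...oo...
...o.o..
....<o..
........
........
[8] ........
........
...oo...
...o^o..
....oo..
........
........
[9] ........
........
...oo...
...oo>..
....oo..
........
........
[10] ........
........
...oo^..
...oo...
....oo..
........
........
[11] ........
........
...ooo>.
...oo...
....oo..
........
........
[12] ........
........
...oooo.
...oo.v.
....oo..
........
........
[13] ........
........
...oooo.
...oo<o.
....oo..
........
........
[14] ........
........
...oo^o.
...oooo.
....oo..
........
........
[15] ........
........
...o<.o.
...oooo.
....oo..
........
........
[16] ........
........
...o..o.
...ovoo.
....oo..
........
........
[17] ........
........
...o..o.
...o.>o.
....oo..
........
........
[18] ........
........
...o.^o.
...o..o.
....oo..
........
........
[19] ........
........
...o.o>.
...o..o.
....oo..
........
........
[20] ........
......^.
...o.o..
...o..o.
....oo..
........
........
[21] ........
......o>
...o.o..
...o..o.
....oo..
........
........
[22] ........
......oo
...o.o.v
...o..o.
....oo..
........
........
[23] ........
......oo
...o.o<o
...o..o.
....oo..
........
........
[24] ........
......^o
...o.ooo
...o..o.
....oo..
........
........
[25] ........
.....<.o
...o.ooo
...o..o.
....oo..
........
........
[26] .....^..
.....o.o
...o.ooo
...o..o.
....oo..
........
........
[27] .....o>.
.....o.o
...o.ooo
...o..o.
....oo..
........
........
[28] .....oo.
.....ovo
...o.ooo
...o..o.
....oo..
........
........
[29] .....oo.
.....<oo
...o.ooo
...o..o.
....oo..
........
........
[30] .....oo.
......oo
...o.voo
...o..o.
....oo..
........
........
[31] .....oo.
......oo
...o..>o
...o..o.
....oo..
........
........
[32] .....oo.
......^o
...o...o
...o..o.
....oo..
........
........
[33] .....oo.
.....<.o
...o...o
...o..o.
....oo..
........
........
[34] .....^o.
.....o.o
...o...o
...o..o.
....oo..
........
........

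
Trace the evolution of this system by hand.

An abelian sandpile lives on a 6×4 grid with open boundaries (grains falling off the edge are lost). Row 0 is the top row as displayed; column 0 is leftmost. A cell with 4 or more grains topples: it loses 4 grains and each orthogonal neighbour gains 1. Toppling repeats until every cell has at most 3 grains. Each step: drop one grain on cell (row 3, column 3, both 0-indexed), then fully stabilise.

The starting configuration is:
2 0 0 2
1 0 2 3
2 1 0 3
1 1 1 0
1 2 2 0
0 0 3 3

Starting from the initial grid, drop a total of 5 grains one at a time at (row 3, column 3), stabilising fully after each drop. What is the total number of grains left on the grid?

[0] 2 0 0 2
1 0 2 3
2 1 0 3
1 1 1 0
1 2 2 0
0 0 3 3
[1] 2 0 0 2
1 0 2 3
2 1 0 3
1 1 1 1
1 2 2 0
0 0 3 3
[2] 2 0 0 2
1 0 2 3
2 1 0 3
1 1 1 2
1 2 2 0
0 0 3 3
[3] 2 0 0 2
1 0 2 3
2 1 0 3
1 1 1 3
1 2 2 0
0 0 3 3
[4] 2 0 0 3
1 0 3 0
2 1 1 1
1 1 2 1
1 2 2 1
0 0 3 3
[5] 2 0 0 3
1 0 3 0
2 1 1 1
1 1 2 2
1 2 2 1
0 0 3 3

32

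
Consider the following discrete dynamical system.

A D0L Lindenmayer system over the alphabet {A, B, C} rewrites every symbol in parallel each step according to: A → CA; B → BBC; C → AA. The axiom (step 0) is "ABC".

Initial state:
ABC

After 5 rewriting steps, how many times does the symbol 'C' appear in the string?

55

k=0  ABC
k=1  CABBCAA
k=2  AACABBCBBCAACACA
k=3  CACAAACABBCBBCAABBCBBCAACACAAACAAACA
k=4  AACAAACACACAAACABBCBBCAABBCBBCAACACABBCBBCAABBCBBCAACACAAACAAACACACAAACACACAAACA
k=5  CACAAACACACAAACAAACAAACACACAAACABBCBBCAABBCBBCAACACABBCBBC…CAAACAAACACACAAACACACAAACAAACAAACACACAAACAAACAAACACACAAACA  (len 176)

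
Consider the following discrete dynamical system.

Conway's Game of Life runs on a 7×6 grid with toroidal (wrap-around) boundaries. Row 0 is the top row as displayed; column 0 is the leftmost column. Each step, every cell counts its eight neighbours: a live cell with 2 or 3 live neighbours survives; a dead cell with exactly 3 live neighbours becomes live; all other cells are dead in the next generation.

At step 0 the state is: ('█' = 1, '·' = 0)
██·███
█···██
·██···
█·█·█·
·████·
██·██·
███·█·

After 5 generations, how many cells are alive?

k=0  ██·███
█···██
·██···
█·█·█·
·████·
██·██·
███·█·
k=1  ······
······
··█·█·
█···██
······
······
······
k=2  ······
······
···██·
···███
·····█
······
······
k=3  ······
······
···█·█
···█·█
·····█
······
······
k=4  ······
······
······
█····█
····█·
······
······
k=5  ······
······
······
·····█
·····█
······
······

2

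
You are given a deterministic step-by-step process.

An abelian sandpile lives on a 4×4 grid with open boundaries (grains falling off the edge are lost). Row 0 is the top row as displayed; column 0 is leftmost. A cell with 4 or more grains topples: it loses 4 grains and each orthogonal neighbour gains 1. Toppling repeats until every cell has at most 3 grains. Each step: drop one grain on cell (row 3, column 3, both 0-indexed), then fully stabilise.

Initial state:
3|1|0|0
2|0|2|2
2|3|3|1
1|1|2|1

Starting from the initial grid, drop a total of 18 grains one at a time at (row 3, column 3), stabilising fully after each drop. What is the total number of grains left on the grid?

28

t=0: 3|1|0|0
2|0|2|2
2|3|3|1
1|1|2|1
t=1: 3|1|0|0
2|0|2|2
2|3|3|1
1|1|2|2
t=2: 3|1|0|0
2|0|2|2
2|3|3|1
1|1|2|3
t=3: 3|1|0|0
2|0|2|2
2|3|3|2
1|1|3|0
t=4: 3|1|0|0
2|0|2|2
2|3|3|2
1|1|3|1
t=5: 3|1|0|0
2|0|2|2
2|3|3|2
1|1|3|2
t=6: 3|1|0|0
2|0|2|2
2|3|3|2
1|1|3|3
t=7: 3|1|0|0
2|1|3|3
3|0|2|0
1|3|1|2
t=8: 3|1|0|0
2|1|3|3
3|0|2|0
1|3|1|3
t=9: 3|1|0|0
2|1|3|3
3|0|2|1
1|3|2|0
t=10: 3|1|0|0
2|1|3|3
3|0|2|1
1|3|2|1
t=11: 3|1|0|0
2|1|3|3
3|0|2|1
1|3|2|2
t=12: 3|1|0|0
2|1|3|3
3|0|2|1
1|3|2|3
t=13: 3|1|0|0
2|1|3|3
3|0|2|2
1|3|3|0
t=14: 3|1|0|0
2|1|3|3
3|0|2|2
1|3|3|1
t=15: 3|1|0|0
2|1|3|3
3|0|2|2
1|3|3|2
t=16: 3|1|0|0
2|1|3|3
3|0|2|2
1|3|3|3
t=17: 3|1|0|0
2|1|3|3
3|1|3|3
2|0|1|1
t=18: 3|1|0|0
2|1|3|3
3|1|3|3
2|0|1|2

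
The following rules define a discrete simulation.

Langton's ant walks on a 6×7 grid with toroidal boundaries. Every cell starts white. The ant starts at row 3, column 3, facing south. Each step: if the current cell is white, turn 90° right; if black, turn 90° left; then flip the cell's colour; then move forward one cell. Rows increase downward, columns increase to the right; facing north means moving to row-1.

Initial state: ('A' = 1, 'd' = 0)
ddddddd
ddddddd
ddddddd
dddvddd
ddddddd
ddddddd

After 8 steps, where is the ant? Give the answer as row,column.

k=0  ddddddd
ddddddd
ddddddd
dddvddd
ddddddd
ddddddd
k=1  ddddddd
ddddddd
ddddddd
dd<Addd
ddddddd
ddddddd
k=2  ddddddd
ddddddd
dd^dddd
ddAAddd
ddddddd
ddddddd
k=3  ddddddd
ddddddd
ddA>ddd
ddAAddd
ddddddd
ddddddd
k=4  ddddddd
ddddddd
ddAAddd
ddAvddd
ddddddd
ddddddd
k=5  ddddddd
ddddddd
ddAAddd
ddAd>dd
ddddddd
ddddddd
k=6  ddddddd
ddddddd
ddAAddd
ddAdAdd
ddddvdd
ddddddd
k=7  ddddddd
ddddddd
ddAAddd
ddAdAdd
ddd<Add
ddddddd
k=8  ddddddd
ddddddd
ddAAddd
ddA^Add
dddAAdd
ddddddd

3,3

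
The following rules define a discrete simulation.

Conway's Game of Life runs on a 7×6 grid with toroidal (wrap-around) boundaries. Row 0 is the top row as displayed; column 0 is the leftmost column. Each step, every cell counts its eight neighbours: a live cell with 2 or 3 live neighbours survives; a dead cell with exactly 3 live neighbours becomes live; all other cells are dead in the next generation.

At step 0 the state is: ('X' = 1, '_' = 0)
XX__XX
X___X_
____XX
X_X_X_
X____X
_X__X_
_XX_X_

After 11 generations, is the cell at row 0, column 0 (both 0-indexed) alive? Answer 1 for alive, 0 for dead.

t=0: XX__XX
X___X_
____XX
X_X_X_
X____X
_X__X_
_XX_X_
t=1: __X_X_
_X_X__
XX__X_
XX_XX_
X__XX_
_XXXX_
__X_X_
t=2: _XX_X_
XX_XXX
____X_
______
X_____
_X____
____XX
t=3: _XX___
XX____
X__XX_
______
______
X____X
XXXXXX
t=4: ____X_
X__X_X
XX___X
______
______
__XX__
___XX_
t=5: ______
_X____
_X__XX
X_____
______
__XXX_
__X_X_
t=6: ______
X_____
_X___X
X____X
___X__
__X_X_
__X_X_
t=7: ______
X_____
_X___X
X___XX
___XXX
__X_X_
______
t=8: ______
X_____
_X__X_
___X__
X_____
____XX
______
t=9: ______
______
______
______
____XX
_____X
______
t=10: ______
______
______
______
____XX
____XX
______
t=11: ______
______
______
______
____XX
____XX
______

0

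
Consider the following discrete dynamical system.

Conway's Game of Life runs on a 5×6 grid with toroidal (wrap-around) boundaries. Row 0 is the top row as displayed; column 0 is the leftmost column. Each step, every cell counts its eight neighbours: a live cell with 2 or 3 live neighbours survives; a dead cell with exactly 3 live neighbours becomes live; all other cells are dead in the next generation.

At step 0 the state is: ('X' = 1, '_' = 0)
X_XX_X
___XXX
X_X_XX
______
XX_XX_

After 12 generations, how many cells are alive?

[0] X_XX_X
___XXX
X_X_XX
______
XX_XX_
[1] ______
______
X_____
__X___
XX_XX_
[2] ______
______
______
X_XX_X
_XXX__
[3] __X___
______
______
X__XX_
XX_XX_
[4] _XXX__
______
______
XXXXX_
XX__X_
[5] XXXX__
__X___
_XXX__
X_XXX_
____X_
[6] _XXX__
X_____
____X_
____XX
X___X_
[7] XXXX_X
_XXX__
____X_
___XX_
XXX_X_
[8] _____X
_____X
____X_
_XX_X_
______
[9] ______
____XX
___XXX
___X__
______
[10] ______
___X_X
___X_X
___X__
______
[11] ______
______
__XX__
____X_
______
[12] ______
______
___X__
___X__
______

2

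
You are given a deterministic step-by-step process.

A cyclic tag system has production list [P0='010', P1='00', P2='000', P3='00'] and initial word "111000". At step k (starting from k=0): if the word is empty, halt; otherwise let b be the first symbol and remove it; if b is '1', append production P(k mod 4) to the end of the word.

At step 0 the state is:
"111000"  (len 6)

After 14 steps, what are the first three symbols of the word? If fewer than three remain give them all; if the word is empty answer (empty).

[0] "111000"  (len 6)
[1] "11000010"  (len 8)
[2] "100001000"  (len 9)
[3] "00001000000"  (len 11)
[4] "0001000000"  (len 10)
[5] "001000000"  (len 9)
[6] "01000000"  (len 8)
[7] "1000000"  (len 7)
[8] "00000000"  (len 8)
[9] "0000000"  (len 7)
[10] "000000"  (len 6)
[11] "00000"  (len 5)
[12] "0000"  (len 4)
[13] "000"  (len 3)
[14] "00"  (len 2)

00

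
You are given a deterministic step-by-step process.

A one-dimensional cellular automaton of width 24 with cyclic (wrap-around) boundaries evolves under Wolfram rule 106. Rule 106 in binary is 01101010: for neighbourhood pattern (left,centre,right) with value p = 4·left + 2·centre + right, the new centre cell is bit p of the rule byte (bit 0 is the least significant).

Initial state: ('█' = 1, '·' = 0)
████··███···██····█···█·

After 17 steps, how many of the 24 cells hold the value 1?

k=0  ████··███···██····█···█·
k=1  █··█·██·█··███···█···█·█
k=2  █·█·████··██·█··█···█·██
k=3  ██·██··█·████··█···█·██·
k=4  █████·█·██··█·█···█·████
k=5  ····██·███·█·█···█·██···
k=6  ···█████·██·█···█·███···
k=7  ··██···█████···█·██·█···
k=8  ·███··██···█··█·████····
k=9  ██·█·███··█··█·██··█····
k=10  ███·██·█·█··█·███·█····█
k=11  ··█████·█··█·██·██····██
k=12  ·██···██··█·██████···███
k=13  ███··███·█·██····█··██·█
k=14  ··█·██·██·███···█··█████
k=15  ·█·████████·█··█··██···█
k=16  █·██······██··█··███··█·
k=17  ·███·····███·█··██·█·█·█

12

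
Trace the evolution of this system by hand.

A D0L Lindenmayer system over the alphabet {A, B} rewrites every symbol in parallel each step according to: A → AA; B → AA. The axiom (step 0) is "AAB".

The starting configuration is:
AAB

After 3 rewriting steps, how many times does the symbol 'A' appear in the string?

0) AAB
1) AAAAAA
2) AAAAAAAAAAAA
3) AAAAAAAAAAAAAAAAAAAAAAAA

24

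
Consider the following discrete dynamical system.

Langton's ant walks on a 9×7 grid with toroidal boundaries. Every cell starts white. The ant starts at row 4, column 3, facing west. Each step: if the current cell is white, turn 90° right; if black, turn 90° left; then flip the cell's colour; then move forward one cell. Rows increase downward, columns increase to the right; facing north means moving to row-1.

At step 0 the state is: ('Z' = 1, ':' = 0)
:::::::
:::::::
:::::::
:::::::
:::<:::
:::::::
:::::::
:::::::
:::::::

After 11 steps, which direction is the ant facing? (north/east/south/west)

south

step 0: :::::::
:::::::
:::::::
:::::::
:::<:::
:::::::
:::::::
:::::::
:::::::
step 1: :::::::
:::::::
:::::::
:::^:::
:::Z:::
:::::::
:::::::
:::::::
:::::::
step 2: :::::::
:::::::
:::::::
:::Z>::
:::Z:::
:::::::
:::::::
:::::::
:::::::
step 3: :::::::
:::::::
:::::::
:::ZZ::
:::Zv::
:::::::
:::::::
:::::::
:::::::
step 4: :::::::
:::::::
:::::::
:::ZZ::
:::<Z::
:::::::
:::::::
:::::::
:::::::
step 5: :::::::
:::::::
:::::::
:::ZZ::
::::Z::
:::v:::
:::::::
:::::::
:::::::
step 6: :::::::
:::::::
:::::::
:::ZZ::
::::Z::
::<Z:::
:::::::
:::::::
:::::::
step 7: :::::::
:::::::
:::::::
:::ZZ::
::^:Z::
::ZZ:::
:::::::
:::::::
:::::::
step 8: :::::::
:::::::
:::::::
:::ZZ::
::Z>Z::
::ZZ:::
:::::::
:::::::
:::::::
step 9: :::::::
:::::::
:::::::
:::ZZ::
::ZZZ::
::Zv:::
:::::::
:::::::
:::::::
step 10: :::::::
:::::::
:::::::
:::ZZ::
::ZZZ::
::Z:>::
:::::::
:::::::
:::::::
step 11: :::::::
:::::::
:::::::
:::ZZ::
::ZZZ::
::Z:Z::
::::v::
:::::::
:::::::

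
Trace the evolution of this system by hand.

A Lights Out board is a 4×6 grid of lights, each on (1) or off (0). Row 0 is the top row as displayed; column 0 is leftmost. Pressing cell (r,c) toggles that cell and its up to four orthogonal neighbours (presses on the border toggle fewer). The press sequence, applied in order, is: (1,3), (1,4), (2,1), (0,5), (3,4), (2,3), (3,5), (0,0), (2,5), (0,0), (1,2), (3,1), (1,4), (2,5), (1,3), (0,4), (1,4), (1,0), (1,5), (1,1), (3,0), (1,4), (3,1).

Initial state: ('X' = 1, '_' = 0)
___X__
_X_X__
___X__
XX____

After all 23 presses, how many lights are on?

9

step 0: ___X__
_X_X__
___X__
XX____
step 1: ______
_XX_X_
______
XX____
step 2: ____X_
_XXX_X
____X_
XX____
step 3: ____X_
__XX_X
XXX_X_
X_____
step 4: _____X
__XX__
XXX_X_
X_____
step 5: _____X
__XX__
XXX___
X__XXX
step 6: _____X
__X___
XX_XX_
X___XX
step 7: _____X
__X___
XX_XXX
X_____
step 8: XX___X
X_X___
XX_XXX
X_____
step 9: XX___X
X_X__X
XX_X__
X____X
step 10: _____X
__X__X
XX_X__
X____X
step 11: __X__X
_X_X_X
XXXX__
X____X
step 12: __X__X
_X_X_X
X_XX__
_XX__X
step 13: __X_XX
_X__X_
X_XXX_
_XX__X
step 14: __X_XX
_X__XX
X_XX_X
_XX___
step 15: __XXXX
_XXX_X
X_X__X
_XX___
step 16: __X___
_XXXXX
X_X__X
_XX___
step 17: __X_X_
_XX___
X_X_XX
_XX___
step 18: X_X_X_
X_X___
__X_XX
_XX___
step 19: X_X_XX
X_X_XX
__X_X_
_XX___
step 20: XXX_XX
_X__XX
_XX_X_
_XX___
step 21: XXX_XX
_X__XX
XXX_X_
X_X___
step 22: XXX__X
_X_X__
XXX___
X_X___
step 23: XXX__X
_X_X__
X_X___
_X____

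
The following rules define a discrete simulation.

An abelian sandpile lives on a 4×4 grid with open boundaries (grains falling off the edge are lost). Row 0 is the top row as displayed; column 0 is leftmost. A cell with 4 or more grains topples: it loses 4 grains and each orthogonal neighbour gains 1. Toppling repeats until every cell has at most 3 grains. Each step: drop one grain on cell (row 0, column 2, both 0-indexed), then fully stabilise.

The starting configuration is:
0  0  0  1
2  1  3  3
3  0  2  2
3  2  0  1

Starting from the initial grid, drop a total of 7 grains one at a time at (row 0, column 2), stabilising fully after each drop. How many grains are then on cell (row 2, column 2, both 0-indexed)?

[0] 0  0  0  1
2  1  3  3
3  0  2  2
3  2  0  1
[1] 0  0  1  1
2  1  3  3
3  0  2  2
3  2  0  1
[2] 0  0  2  1
2  1  3  3
3  0  2  2
3  2  0  1
[3] 0  0  3  1
2  1  3  3
3  0  2  2
3  2  0  1
[4] 0  1  1  3
2  2  1  0
3  0  3  3
3  2  0  1
[5] 0  1  2  3
2  2  1  0
3  0  3  3
3  2  0  1
[6] 0  1  3  3
2  2  1  0
3  0  3  3
3  2  0  1
[7] 0  2  1  0
2  2  2  1
3  0  3  3
3  2  0  1

3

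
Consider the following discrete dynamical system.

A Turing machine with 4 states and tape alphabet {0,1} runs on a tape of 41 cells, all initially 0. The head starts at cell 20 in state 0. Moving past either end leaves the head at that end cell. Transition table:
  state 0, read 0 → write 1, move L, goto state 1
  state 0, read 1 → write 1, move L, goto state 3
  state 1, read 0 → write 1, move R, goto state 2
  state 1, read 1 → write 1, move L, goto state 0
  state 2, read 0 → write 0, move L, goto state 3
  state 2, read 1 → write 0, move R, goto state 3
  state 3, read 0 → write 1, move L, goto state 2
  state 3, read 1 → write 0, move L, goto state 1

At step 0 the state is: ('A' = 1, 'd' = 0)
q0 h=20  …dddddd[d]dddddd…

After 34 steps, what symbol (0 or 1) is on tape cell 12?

k=0  q0 h=20  …dddddd[d]dddddd…
k=1  q1 h=19  …dddddd[d]Addddd…
k=2  q2 h=20  …dddddA[A]dddddd…
k=3  q3 h=21  …ddddAd[d]dddddd…
k=4  q2 h=20  …dddddA[d]Addddd…
k=5  q3 h=19  …dddddd[A]dAdddd…
k=6  q1 h=18  …dddddd[d]ddAddd…
k=7  q2 h=19  …dddddA[d]dAdddd…
k=8  q3 h=18  …dddddd[A]ddAddd…
k=9  q1 h=17  …dddddd[d]dddAdd…
k=10  q2 h=18  …dddddA[d]ddAddd…
k=11  q3 h=17  …dddddd[A]dddAdd…
k=12  q1 h=16  …dddddd[d]ddddAd…
k=13  q2 h=17  …dddddA[d]dddAdd…
k=14  q3 h=16  …dddddd[A]ddddAd…
k=15  q1 h=15  …dddddd[d]dddddA…
k=16  q2 h=16  …dddddA[d]ddddAd…
k=17  q3 h=15  …dddddd[A]dddddA…
k=18  q1 h=14  …dddddd[d]dddddd…
k=19  q2 h=15  …dddddA[d]dddddA…
k=20  q3 h=14  …dddddd[A]dddddd…
k=21  q1 h=13  …dddddd[d]dddddd…
k=22  q2 h=14  …dddddA[d]dddddd…
k=23  q3 h=13  …dddddd[A]dddddd…
k=24  q1 h=12  …dddddd[d]dddddd…
k=25  q2 h=13  …dddddA[d]dddddd…
k=26  q3 h=12  …dddddd[A]dddddd…
k=27  q1 h=11  …dddddd[d]dddddd…
k=28  q2 h=12  …dddddA[d]dddddd…
k=29  q3 h=11  …dddddd[A]dddddd…
k=30  q1 h=10  …dddddd[d]dddddd…
k=31  q2 h=11  …dddddA[d]dddddd…
k=32  q3 h=10  …dddddd[A]dddddd…
k=33  q1 h= 9  …dddddd[d]dddddd…
k=34  q2 h=10  …dddddA[d]dddddd…

0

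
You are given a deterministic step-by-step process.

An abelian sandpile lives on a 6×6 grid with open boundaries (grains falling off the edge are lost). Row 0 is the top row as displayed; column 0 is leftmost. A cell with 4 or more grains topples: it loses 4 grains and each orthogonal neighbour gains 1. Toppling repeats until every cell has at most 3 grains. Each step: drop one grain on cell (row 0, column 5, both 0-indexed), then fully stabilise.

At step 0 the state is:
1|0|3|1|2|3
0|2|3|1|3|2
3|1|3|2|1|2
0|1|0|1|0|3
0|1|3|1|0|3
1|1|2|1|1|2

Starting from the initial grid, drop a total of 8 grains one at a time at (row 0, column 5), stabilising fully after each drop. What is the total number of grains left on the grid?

54

[0] 1|0|3|1|2|3
0|2|3|1|3|2
3|1|3|2|1|2
0|1|0|1|0|3
0|1|3|1|0|3
1|1|2|1|1|2
[1] 1|0|3|1|3|0
0|2|3|1|3|3
3|1|3|2|1|2
0|1|0|1|0|3
0|1|3|1|0|3
1|1|2|1|1|2
[2] 1|0|3|1|3|1
0|2|3|1|3|3
3|1|3|2|1|2
0|1|0|1|0|3
0|1|3|1|0|3
1|1|2|1|1|2
[3] 1|0|3|1|3|2
0|2|3|1|3|3
3|1|3|2|1|2
0|1|0|1|0|3
0|1|3|1|0|3
1|1|2|1|1|2
[4] 1|0|3|1|3|3
0|2|3|1|3|3
3|1|3|2|1|2
0|1|0|1|0|3
0|1|3|1|0|3
1|1|2|1|1|2
[5] 1|0|3|2|1|2
0|2|3|2|1|1
3|1|3|2|2|3
0|1|0|1|0|3
0|1|3|1|0|3
1|1|2|1|1|2
[6] 1|0|3|2|1|3
0|2|3|2|1|1
3|1|3|2|2|3
0|1|0|1|0|3
0|1|3|1|0|3
1|1|2|1|1|2
[7] 1|0|3|2|2|0
0|2|3|2|1|2
3|1|3|2|2|3
0|1|0|1|0|3
0|1|3|1|0|3
1|1|2|1|1|2
[8] 1|0|3|2|2|1
0|2|3|2|1|2
3|1|3|2|2|3
0|1|0|1|0|3
0|1|3|1|0|3
1|1|2|1|1|2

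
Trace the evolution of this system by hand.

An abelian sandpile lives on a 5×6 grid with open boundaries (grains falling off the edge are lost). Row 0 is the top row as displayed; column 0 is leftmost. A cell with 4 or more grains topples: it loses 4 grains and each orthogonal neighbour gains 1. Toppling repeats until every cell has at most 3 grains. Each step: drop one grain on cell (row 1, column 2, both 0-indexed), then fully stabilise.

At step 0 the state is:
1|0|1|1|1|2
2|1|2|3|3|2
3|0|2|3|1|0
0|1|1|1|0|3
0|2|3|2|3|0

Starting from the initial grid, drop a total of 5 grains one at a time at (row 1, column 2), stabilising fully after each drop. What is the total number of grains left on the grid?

49

[0] 1|0|1|1|1|2
2|1|2|3|3|2
3|0|2|3|1|0
0|1|1|1|0|3
0|2|3|2|3|0
[1] 1|0|1|1|1|2
2|1|3|3|3|2
3|0|2|3|1|0
0|1|1|1|0|3
0|2|3|2|3|0
[2] 1|0|2|2|2|2
2|2|2|2|0|3
3|1|0|1|3|0
0|1|2|2|0|3
0|2|3|2|3|0
[3] 1|0|2|2|2|2
2|2|3|2|0|3
3|1|0|1|3|0
0|1|2|2|0|3
0|2|3|2|3|0
[4] 1|0|3|2|2|2
2|3|0|3|0|3
3|1|1|1|3|0
0|1|2|2|0|3
0|2|3|2|3|0
[5] 1|0|3|2|2|2
2|3|1|3|0|3
3|1|1|1|3|0
0|1|2|2|0|3
0|2|3|2|3|0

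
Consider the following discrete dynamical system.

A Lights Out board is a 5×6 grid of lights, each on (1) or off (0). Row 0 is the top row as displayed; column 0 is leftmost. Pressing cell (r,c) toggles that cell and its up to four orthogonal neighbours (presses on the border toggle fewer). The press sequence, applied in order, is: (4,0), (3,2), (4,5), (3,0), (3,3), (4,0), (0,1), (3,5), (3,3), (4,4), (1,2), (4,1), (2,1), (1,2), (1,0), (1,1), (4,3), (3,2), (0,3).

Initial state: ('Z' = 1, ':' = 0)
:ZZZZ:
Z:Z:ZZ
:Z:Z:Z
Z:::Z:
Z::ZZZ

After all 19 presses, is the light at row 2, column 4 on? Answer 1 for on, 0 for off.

step 0: :ZZZZ:
Z:Z:ZZ
:Z:Z:Z
Z:::Z:
Z::ZZZ
step 1: :ZZZZ:
Z:Z:ZZ
:Z:Z:Z
::::Z:
:Z:ZZZ
step 2: :ZZZZ:
Z:Z:ZZ
:ZZZ:Z
:ZZZZ:
:ZZZZZ
step 3: :ZZZZ:
Z:Z:ZZ
:ZZZ:Z
:ZZZZZ
:ZZZ::
step 4: :ZZZZ:
Z:Z:ZZ
ZZZZ:Z
Z:ZZZZ
ZZZZ::
step 5: :ZZZZ:
Z:Z:ZZ
ZZZ::Z
Z::::Z
ZZZ:::
step 6: :ZZZZ:
Z:Z:ZZ
ZZZ::Z
:::::Z
::Z:::
step 7: Z::ZZ:
ZZZ:ZZ
ZZZ::Z
:::::Z
::Z:::
step 8: Z::ZZ:
ZZZ:ZZ
ZZZ:::
::::Z:
::Z::Z
step 9: Z::ZZ:
ZZZ:ZZ
ZZZZ::
::ZZ::
::ZZ:Z
step 10: Z::ZZ:
ZZZ:ZZ
ZZZZ::
::ZZZ:
::Z:Z:
step 11: Z:ZZZ:
Z::ZZZ
ZZ:Z::
::ZZZ:
::Z:Z:
step 12: Z:ZZZ:
Z::ZZZ
ZZ:Z::
:ZZZZ:
ZZ::Z:
step 13: Z:ZZZ:
ZZ:ZZZ
::ZZ::
::ZZZ:
ZZ::Z:
step 14: Z::ZZ:
Z:Z:ZZ
:::Z::
::ZZZ:
ZZ::Z:
step 15: :::ZZ:
:ZZ:ZZ
Z::Z::
::ZZZ:
ZZ::Z:
step 16: :Z:ZZ:
Z:::ZZ
ZZ:Z::
::ZZZ:
ZZ::Z:
step 17: :Z:ZZ:
Z:::ZZ
ZZ:Z::
::Z:Z:
ZZZZ::
step 18: :Z:ZZ:
Z:::ZZ
ZZZZ::
:Z:ZZ:
ZZ:Z::
step 19: :ZZ:::
Z::ZZZ
ZZZZ::
:Z:ZZ:
ZZ:Z::

0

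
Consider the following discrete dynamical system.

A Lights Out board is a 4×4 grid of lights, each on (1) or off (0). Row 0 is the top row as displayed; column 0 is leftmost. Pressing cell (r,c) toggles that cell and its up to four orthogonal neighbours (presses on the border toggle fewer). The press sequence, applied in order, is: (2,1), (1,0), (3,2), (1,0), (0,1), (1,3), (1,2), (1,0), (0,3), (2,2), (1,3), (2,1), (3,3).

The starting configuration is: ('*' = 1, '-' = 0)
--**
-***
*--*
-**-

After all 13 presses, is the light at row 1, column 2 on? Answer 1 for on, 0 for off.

gen 0: --**
-***
*--*
-**-
gen 1: --**
--**
-***
--*-
gen 2: *-**
****
****
--*-
gen 3: *-**
****
**-*
-*-*
gen 4: --**
--**
-*-*
-*-*
gen 5: **-*
-***
-*-*
-*-*
gen 6: **--
-*--
-*--
-*-*
gen 7: ***-
--**
-**-
-*-*
gen 8: -**-
****
***-
-*-*
gen 9: -*-*
***-
***-
-*-*
gen 10: -*-*
**--
*--*
-***
gen 11: -*--
****
*---
-***
gen 12: -*--
*-**
-**-
--**
gen 13: -*--
*-**
-***
----

1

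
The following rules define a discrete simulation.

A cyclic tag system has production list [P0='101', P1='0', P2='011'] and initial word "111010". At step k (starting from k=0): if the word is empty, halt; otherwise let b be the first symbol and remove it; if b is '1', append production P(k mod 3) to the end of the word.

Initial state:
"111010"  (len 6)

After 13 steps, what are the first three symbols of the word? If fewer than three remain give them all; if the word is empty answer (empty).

0) "111010"  (len 6)
1) "11010101"  (len 8)
2) "10101010"  (len 8)
3) "0101010011"  (len 10)
4) "101010011"  (len 9)
5) "010100110"  (len 9)
6) "10100110"  (len 8)
7) "0100110101"  (len 10)
8) "100110101"  (len 9)
9) "00110101011"  (len 11)
10) "0110101011"  (len 10)
11) "110101011"  (len 9)
12) "10101011011"  (len 11)
13) "0101011011101"  (len 13)

010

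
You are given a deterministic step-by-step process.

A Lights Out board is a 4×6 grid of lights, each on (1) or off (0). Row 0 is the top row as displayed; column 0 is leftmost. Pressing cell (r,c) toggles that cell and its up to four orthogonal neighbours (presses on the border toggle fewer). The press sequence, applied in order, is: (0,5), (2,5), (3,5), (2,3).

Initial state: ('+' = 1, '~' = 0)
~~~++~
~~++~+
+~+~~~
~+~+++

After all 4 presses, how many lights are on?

8

k=0  ~~~++~
~~++~+
+~+~~~
~+~+++
k=1  ~~~+~+
~~++~~
+~+~~~
~+~+++
k=2  ~~~+~+
~~++~+
+~+~++
~+~++~
k=3  ~~~+~+
~~++~+
+~+~+~
~+~+~+
k=4  ~~~+~+
~~+~~+
+~~+~~
~+~~~+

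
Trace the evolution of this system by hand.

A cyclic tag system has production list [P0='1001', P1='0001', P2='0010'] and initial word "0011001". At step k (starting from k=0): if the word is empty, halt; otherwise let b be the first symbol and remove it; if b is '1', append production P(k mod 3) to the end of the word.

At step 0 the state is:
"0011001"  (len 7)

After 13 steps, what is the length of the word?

gen 0: "0011001"  (len 7)
gen 1: "011001"  (len 6)
gen 2: "11001"  (len 5)
gen 3: "10010010"  (len 8)
gen 4: "00100101001"  (len 11)
gen 5: "0100101001"  (len 10)
gen 6: "100101001"  (len 9)
gen 7: "001010011001"  (len 12)
gen 8: "01010011001"  (len 11)
gen 9: "1010011001"  (len 10)
gen 10: "0100110011001"  (len 13)
gen 11: "100110011001"  (len 12)
gen 12: "001100110010010"  (len 15)
gen 13: "01100110010010"  (len 14)

14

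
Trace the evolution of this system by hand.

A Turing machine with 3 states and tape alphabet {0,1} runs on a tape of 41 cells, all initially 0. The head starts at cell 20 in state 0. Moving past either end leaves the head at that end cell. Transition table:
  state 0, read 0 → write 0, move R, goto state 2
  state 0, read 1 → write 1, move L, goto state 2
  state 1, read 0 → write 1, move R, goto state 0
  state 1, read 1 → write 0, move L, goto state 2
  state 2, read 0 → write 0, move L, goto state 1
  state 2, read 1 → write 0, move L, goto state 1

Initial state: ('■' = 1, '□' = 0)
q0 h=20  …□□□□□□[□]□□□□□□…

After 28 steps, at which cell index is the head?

0) q0 h=20  …□□□□□□[□]□□□□□□…
1) q2 h=21  …□□□□□□[□]□□□□□□…
2) q1 h=20  …□□□□□□[□]□□□□□□…
3) q0 h=21  …□□□□□■[□]□□□□□□…
4) q2 h=22  …□□□□■□[□]□□□□□□…
5) q1 h=21  …□□□□□■[□]□□□□□□…
6) q0 h=22  …□□□□■■[□]□□□□□□…
7) q2 h=23  …□□□■■□[□]□□□□□□…
8) q1 h=22  …□□□□■■[□]□□□□□□…
9) q0 h=23  …□□□■■■[□]□□□□□□…
10) q2 h=24  …□□■■■□[□]□□□□□□…
11) q1 h=23  …□□□■■■[□]□□□□□□…
12) q0 h=24  …□□■■■■[□]□□□□□□…
13) q2 h=25  …□■■■■□[□]□□□□□□…
14) q1 h=24  …□□■■■■[□]□□□□□□…
15) q0 h=25  …□■■■■■[□]□□□□□□…
16) q2 h=26  …■■■■■□[□]□□□□□□…
17) q1 h=25  …□■■■■■[□]□□□□□□…
18) q0 h=26  …■■■■■■[□]□□□□□□…
19) q2 h=27  …■■■■■□[□]□□□□□□…
20) q1 h=26  …■■■■■■[□]□□□□□□…
21) q0 h=27  …■■■■■■[□]□□□□□□…
22) q2 h=28  …■■■■■□[□]□□□□□□…
23) q1 h=27  …■■■■■■[□]□□□□□□…
24) q0 h=28  …■■■■■■[□]□□□□□□…
25) q2 h=29  …■■■■■□[□]□□□□□□…
26) q1 h=28  …■■■■■■[□]□□□□□□…
27) q0 h=29  …■■■■■■[□]□□□□□□…
28) q2 h=30  …■■■■■□[□]□□□□□□…

30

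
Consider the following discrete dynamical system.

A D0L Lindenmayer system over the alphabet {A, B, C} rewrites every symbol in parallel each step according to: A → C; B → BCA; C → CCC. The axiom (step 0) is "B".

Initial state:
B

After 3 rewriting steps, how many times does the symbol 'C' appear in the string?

17

gen 0: B
gen 1: BCA
gen 2: BCACCCC
gen 3: BCACCCCCCCCCCCCCCCC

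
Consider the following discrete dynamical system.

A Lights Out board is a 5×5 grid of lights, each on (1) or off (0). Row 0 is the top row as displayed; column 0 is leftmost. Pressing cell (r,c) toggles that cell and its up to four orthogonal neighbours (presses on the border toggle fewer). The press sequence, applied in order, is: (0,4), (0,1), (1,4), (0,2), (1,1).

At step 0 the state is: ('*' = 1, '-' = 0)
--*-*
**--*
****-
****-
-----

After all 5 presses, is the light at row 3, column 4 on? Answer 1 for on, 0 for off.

gen 0: --*-*
**--*
****-
****-
-----
gen 1: --**-
**---
****-
****-
-----
gen 2: **-*-
*----
****-
****-
-----
gen 3: **-**
*--**
*****
****-
-----
gen 4: *-*-*
*-***
*****
****-
-----
gen 5: ***-*
-*-**
*-***
****-
-----

0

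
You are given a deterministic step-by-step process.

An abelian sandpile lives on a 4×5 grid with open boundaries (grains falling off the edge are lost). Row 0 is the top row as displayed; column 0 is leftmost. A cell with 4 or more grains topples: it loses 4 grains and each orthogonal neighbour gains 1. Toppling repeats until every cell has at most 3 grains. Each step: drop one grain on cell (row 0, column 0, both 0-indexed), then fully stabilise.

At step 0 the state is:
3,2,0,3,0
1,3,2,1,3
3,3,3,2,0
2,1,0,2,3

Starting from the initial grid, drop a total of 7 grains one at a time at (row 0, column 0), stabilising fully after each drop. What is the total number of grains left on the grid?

35

k=0  3,2,0,3,0
1,3,2,1,3
3,3,3,2,0
2,1,0,2,3
k=1  0,3,0,3,0
2,3,2,1,3
3,3,3,2,0
2,1,0,2,3
k=2  1,3,0,3,0
2,3,2,1,3
3,3,3,2,0
2,1,0,2,3
k=3  2,3,0,3,0
2,3,2,1,3
3,3,3,2,0
2,1,0,2,3
k=4  3,3,0,3,0
2,3,2,1,3
3,3,3,2,0
2,1,0,2,3
k=5  2,1,2,3,0
1,3,0,2,3
1,2,1,3,0
3,2,1,2,3
k=6  3,1,2,3,0
1,3,0,2,3
1,2,1,3,0
3,2,1,2,3
k=7  0,2,2,3,0
2,3,0,2,3
1,2,1,3,0
3,2,1,2,3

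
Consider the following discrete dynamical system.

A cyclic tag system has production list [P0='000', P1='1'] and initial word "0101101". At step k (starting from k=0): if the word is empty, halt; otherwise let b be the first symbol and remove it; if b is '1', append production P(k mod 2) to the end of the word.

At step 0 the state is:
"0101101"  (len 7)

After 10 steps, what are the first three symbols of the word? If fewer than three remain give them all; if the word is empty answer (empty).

000

gen 0: "0101101"  (len 7)
gen 1: "101101"  (len 6)
gen 2: "011011"  (len 6)
gen 3: "11011"  (len 5)
gen 4: "10111"  (len 5)
gen 5: "0111000"  (len 7)
gen 6: "111000"  (len 6)
gen 7: "11000000"  (len 8)
gen 8: "10000001"  (len 8)
gen 9: "0000001000"  (len 10)
gen 10: "000001000"  (len 9)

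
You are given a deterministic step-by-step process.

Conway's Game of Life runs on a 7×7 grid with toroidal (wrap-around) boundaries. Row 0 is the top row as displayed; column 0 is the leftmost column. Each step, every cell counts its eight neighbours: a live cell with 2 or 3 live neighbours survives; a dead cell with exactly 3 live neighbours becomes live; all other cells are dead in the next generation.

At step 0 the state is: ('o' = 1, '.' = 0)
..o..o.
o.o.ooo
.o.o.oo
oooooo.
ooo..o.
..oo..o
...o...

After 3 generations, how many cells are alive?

14

gen 0: ..o..o.
o.o.ooo
.o.o.oo
oooooo.
ooo..o.
..oo..o
...o...
gen 1: .oo..o.
o.o....
.......
.......
.....o.
o..oo.o
...oo..
gen 2: .oo.o..
..o....
.......
.......
....ooo
...o..o
oo....o
gen 3: ..oo...
.ooo...
.......
.....o.
....ooo
....o..
.o.o.oo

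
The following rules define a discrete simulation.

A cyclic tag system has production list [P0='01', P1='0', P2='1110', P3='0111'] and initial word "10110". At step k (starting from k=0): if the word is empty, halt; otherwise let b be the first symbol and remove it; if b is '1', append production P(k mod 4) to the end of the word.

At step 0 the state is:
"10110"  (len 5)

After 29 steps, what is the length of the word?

t=0: "10110"  (len 5)
t=1: "011001"  (len 6)
t=2: "11001"  (len 5)
t=3: "10011110"  (len 8)
t=4: "00111100111"  (len 11)
t=5: "0111100111"  (len 10)
t=6: "111100111"  (len 9)
t=7: "111001111110"  (len 12)
t=8: "110011111100111"  (len 15)
t=9: "1001111110011101"  (len 16)
t=10: "0011111100111010"  (len 16)
t=11: "011111100111010"  (len 15)
t=12: "11111100111010"  (len 14)
t=13: "111110011101001"  (len 15)
t=14: "111100111010010"  (len 15)
t=15: "111001110100101110"  (len 18)
t=16: "110011101001011100111"  (len 21)
t=17: "1001110100101110011101"  (len 22)
t=18: "0011101001011100111010"  (len 22)
t=19: "011101001011100111010"  (len 21)
t=20: "11101001011100111010"  (len 20)
t=21: "110100101110011101001"  (len 21)
t=22: "101001011100111010010"  (len 21)
t=23: "010010111001110100101110"  (len 24)
t=24: "10010111001110100101110"  (len 23)
t=25: "001011100111010010111001"  (len 24)
t=26: "01011100111010010111001"  (len 23)
t=27: "1011100111010010111001"  (len 22)
t=28: "0111001110100101110010111"  (len 25)
t=29: "111001110100101110010111"  (len 24)

24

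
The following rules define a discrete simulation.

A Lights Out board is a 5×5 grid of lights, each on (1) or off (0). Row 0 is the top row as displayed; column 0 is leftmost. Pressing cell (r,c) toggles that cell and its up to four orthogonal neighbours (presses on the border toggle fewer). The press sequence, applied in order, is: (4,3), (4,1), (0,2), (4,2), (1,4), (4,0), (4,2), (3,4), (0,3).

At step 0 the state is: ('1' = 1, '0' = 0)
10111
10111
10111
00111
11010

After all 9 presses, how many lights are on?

gen 0: 10111
10111
10111
00111
11010
gen 1: 10111
10111
10111
00101
11101
gen 2: 10111
10111
10111
01101
00001
gen 3: 11001
10011
10111
01101
00001
gen 4: 11001
10011
10111
01001
01111
gen 5: 11000
10000
10110
01001
01111
gen 6: 11000
10000
10110
11001
10111
gen 7: 11000
10000
10110
11101
11001
gen 8: 11000
10000
10111
11110
11000
gen 9: 11111
10010
10111
11110
11000

17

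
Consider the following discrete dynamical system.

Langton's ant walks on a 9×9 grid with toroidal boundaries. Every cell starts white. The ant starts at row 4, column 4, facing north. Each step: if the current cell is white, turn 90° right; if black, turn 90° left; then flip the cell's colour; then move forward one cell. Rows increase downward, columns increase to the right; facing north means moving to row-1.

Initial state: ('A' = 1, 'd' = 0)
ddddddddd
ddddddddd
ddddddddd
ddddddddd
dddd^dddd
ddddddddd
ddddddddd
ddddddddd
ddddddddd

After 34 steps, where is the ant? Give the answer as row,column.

gen 0: ddddddddd
ddddddddd
ddddddddd
ddddddddd
dddd^dddd
ddddddddd
ddddddddd
ddddddddd
ddddddddd
gen 1: ddddddddd
ddddddddd
ddddddddd
ddddddddd
ddddA>ddd
ddddddddd
ddddddddd
ddddddddd
ddddddddd
gen 2: ddddddddd
ddddddddd
ddddddddd
ddddddddd
ddddAAddd
dddddvddd
ddddddddd
ddddddddd
ddddddddd
gen 3: ddddddddd
ddddddddd
ddddddddd
ddddddddd
ddddAAddd
dddd<Addd
ddddddddd
ddddddddd
ddddddddd
gen 4: ddddddddd
ddddddddd
ddddddddd
ddddddddd
dddd^Addd
ddddAAddd
ddddddddd
ddddddddd
ddddddddd
gen 5: ddddddddd
ddddddddd
ddddddddd
ddddddddd
ddd<dAddd
ddddAAddd
ddddddddd
ddddddddd
ddddddddd
gen 6: ddddddddd
ddddddddd
ddddddddd
ddd^ddddd
dddAdAddd
ddddAAddd
ddddddddd
ddddddddd
ddddddddd
gen 7: ddddddddd
ddddddddd
ddddddddd
dddA>dddd
dddAdAddd
ddddAAddd
ddddddddd
ddddddddd
ddddddddd
gen 8: ddddddddd
ddddddddd
ddddddddd
dddAAdddd
dddAvAddd
ddddAAddd
ddddddddd
ddddddddd
ddddddddd
gen 9: ddddddddd
ddddddddd
ddddddddd
dddAAdddd
ddd<AAddd
ddddAAddd
ddddddddd
ddddddddd
ddddddddd
gen 10: ddddddddd
ddddddddd
ddddddddd
dddAAdddd
ddddAAddd
dddvAAddd
ddddddddd
ddddddddd
ddddddddd
gen 11: ddddddddd
ddddddddd
ddddddddd
dddAAdddd
ddddAAddd
dd<AAAddd
ddddddddd
ddddddddd
ddddddddd
gen 12: ddddddddd
ddddddddd
ddddddddd
dddAAdddd
dd^dAAddd
ddAAAAddd
ddddddddd
ddddddddd
ddddddddd
gen 13: ddddddddd
ddddddddd
ddddddddd
dddAAdddd
ddA>AAddd
ddAAAAddd
ddddddddd
ddddddddd
ddddddddd
gen 14: ddddddddd
ddddddddd
ddddddddd
dddAAdddd
ddAAAAddd
ddAvAAddd
ddddddddd
ddddddddd
ddddddddd
gen 15: ddddddddd
ddddddddd
ddddddddd
dddAAdddd
ddAAAAddd
ddAd>Addd
ddddddddd
ddddddddd
ddddddddd
gen 16: ddddddddd
ddddddddd
ddddddddd
dddAAdddd
ddAA^Addd
ddAddAddd
ddddddddd
ddddddddd
ddddddddd
gen 17: ddddddddd
ddddddddd
ddddddddd
dddAAdddd
ddA<dAddd
ddAddAddd
ddddddddd
ddddddddd
ddddddddd
gen 18: ddddddddd
ddddddddd
ddddddddd
dddAAdddd
ddAddAddd
ddAvdAddd
ddddddddd
ddddddddd
ddddddddd
gen 19: ddddddddd
ddddddddd
ddddddddd
dddAAdddd
ddAddAddd
dd<AdAddd
ddddddddd
ddddddddd
ddddddddd
gen 20: ddddddddd
ddddddddd
ddddddddd
dddAAdddd
ddAddAddd
dddAdAddd
ddvdddddd
ddddddddd
ddddddddd
gen 21: ddddddddd
ddddddddd
ddddddddd
dddAAdddd
ddAddAddd
dddAdAddd
d<Adddddd
ddddddddd
ddddddddd
gen 22: ddddddddd
ddddddddd
ddddddddd
dddAAdddd
ddAddAddd
d^dAdAddd
dAAdddddd
ddddddddd
ddddddddd
gen 23: ddddddddd
ddddddddd
ddddddddd
dddAAdddd
ddAddAddd
dA>AdAddd
dAAdddddd
ddddddddd
ddddddddd
gen 24: ddddddddd
ddddddddd
ddddddddd
dddAAdddd
ddAddAddd
dAAAdAddd
dAvdddddd
ddddddddd
ddddddddd
gen 25: ddddddddd
ddddddddd
ddddddddd
dddAAdddd
ddAddAddd
dAAAdAddd
dAd>ddddd
ddddddddd
ddddddddd
gen 26: ddddddddd
ddddddddd
ddddddddd
dddAAdddd
ddAddAddd
dAAAdAddd
dAdAddddd
dddvddddd
ddddddddd
gen 27: ddddddddd
ddddddddd
ddddddddd
dddAAdddd
ddAddAddd
dAAAdAddd
dAdAddddd
dd<Addddd
ddddddddd
gen 28: ddddddddd
ddddddddd
ddddddddd
dddAAdddd
ddAddAddd
dAAAdAddd
dA^Addddd
ddAAddddd
ddddddddd
gen 29: ddddddddd
ddddddddd
ddddddddd
dddAAdddd
ddAddAddd
dAAAdAddd
dAA>ddddd
ddAAddddd
ddddddddd
gen 30: ddddddddd
ddddddddd
ddddddddd
dddAAdddd
ddAddAddd
dAA^dAddd
dAAdddddd
ddAAddddd
ddddddddd
gen 31: ddddddddd
ddddddddd
ddddddddd
dddAAdddd
ddAddAddd
dA<ddAddd
dAAdddddd
ddAAddddd
ddddddddd
gen 32: ddddddddd
ddddddddd
ddddddddd
dddAAdddd
ddAddAddd
dAdddAddd
dAvdddddd
ddAAddddd
ddddddddd
gen 33: ddddddddd
ddddddddd
ddddddddd
dddAAdddd
ddAddAddd
dAdddAddd
dAd>ddddd
ddAAddddd
ddddddddd
gen 34: ddddddddd
ddddddddd
ddddddddd
dddAAdddd
ddAddAddd
dAdddAddd
dAdAddddd
ddAvddddd
ddddddddd

7,3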